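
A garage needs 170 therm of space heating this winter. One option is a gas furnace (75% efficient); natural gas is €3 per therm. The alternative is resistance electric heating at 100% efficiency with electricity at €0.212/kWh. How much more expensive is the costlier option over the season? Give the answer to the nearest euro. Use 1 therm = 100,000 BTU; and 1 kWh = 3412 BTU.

€376

Heat load = 170 therm × 100,000 = 17,000,000 BTU
Gas: input = 17,000,000 / 0.75 = 22,666,667 BTU = 226.7 therm → 226.7 × €3 = €680.00
Electric: 17,000,000 BTU / 3412 = 4,982 kWh → × €0.212 = €1,056.27
Difference = |€680.00 − €1,056.27| = €376.27 ≈ €376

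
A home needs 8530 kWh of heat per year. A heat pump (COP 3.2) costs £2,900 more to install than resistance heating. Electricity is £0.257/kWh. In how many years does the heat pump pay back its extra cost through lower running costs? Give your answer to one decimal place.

1.9 years

Resistance: 8530 kWh × £0.257 = £2,192.21/yr
Heat pump: 8530 / 3.2 = 2666 kWh in → × £0.257 = £685.07/yr
Annual savings = £1,507.14
Payback = £2,900 / £1,507.14 = 1.92 years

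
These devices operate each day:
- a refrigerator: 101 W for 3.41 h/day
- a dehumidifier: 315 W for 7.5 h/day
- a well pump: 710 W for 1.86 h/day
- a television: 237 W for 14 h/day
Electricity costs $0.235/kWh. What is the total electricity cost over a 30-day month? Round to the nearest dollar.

refrigerator: 101 W × 3.41 h × 30 d = 10,332 Wh = 10.33 kWh
dehumidifier: 315 W × 7.5 h × 30 d = 70,875 Wh = 70.88 kWh
well pump: 710 W × 1.86 h × 30 d = 39,618 Wh = 39.62 kWh
television: 237 W × 14 h × 30 d = 99,540 Wh = 99.54 kWh
Total energy = 10.33 + 70.88 + 39.62 + 99.54 = 220.4 kWh
Cost = 220.4 kWh × $0.235 = $51.79 ≈ $52

$52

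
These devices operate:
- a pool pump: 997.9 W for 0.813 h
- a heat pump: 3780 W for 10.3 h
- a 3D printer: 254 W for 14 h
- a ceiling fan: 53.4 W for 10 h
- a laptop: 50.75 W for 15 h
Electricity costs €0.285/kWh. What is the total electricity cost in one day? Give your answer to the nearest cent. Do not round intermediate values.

pool pump: 997.9 W × 0.813 h = 811 Wh = 0.8113 kWh
heat pump: 3780 W × 10.3 h = 38,934 Wh = 38.93 kWh
3D printer: 254 W × 14 h = 3,556 Wh = 3.556 kWh
ceiling fan: 53.4 W × 10 h = 534 Wh = 0.534 kWh
laptop: 50.75 W × 15 h = 761 Wh = 0.7612 kWh
Total energy = 0.8113 + 38.93 + 3.556 + 0.534 + 0.7612 = 44.6 kWh
Cost = 44.6 kWh × €0.285 = €12.71

€12.71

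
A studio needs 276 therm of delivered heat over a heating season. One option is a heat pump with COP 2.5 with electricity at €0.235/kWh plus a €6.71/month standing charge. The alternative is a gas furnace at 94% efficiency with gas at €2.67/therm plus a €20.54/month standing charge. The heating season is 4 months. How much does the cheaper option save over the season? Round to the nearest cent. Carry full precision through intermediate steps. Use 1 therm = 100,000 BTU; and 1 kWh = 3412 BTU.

€78.90

Heat load = 276 therm × 100,000 = 27,600,000 BTU
Gas: input = 27,600,000 / 0.94 = 29,361,702 BTU = 293.6 therm → 293.6 × €2.67 = €783.96; + 4 × €20.54 standing = €866.12
Heat pump: 27,600,000 BTU / 3412 = 8,089 kWh heat; / 2.5 = 3,236 kWh in → × €0.235 = €760.38; + 4 × €6.71 standing = €787.22
Difference = |€866.12 − €787.22| = €78.90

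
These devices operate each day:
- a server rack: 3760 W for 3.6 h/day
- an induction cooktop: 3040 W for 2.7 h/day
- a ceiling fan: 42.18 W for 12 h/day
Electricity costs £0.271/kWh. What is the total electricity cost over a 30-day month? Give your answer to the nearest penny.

£180.89

server rack: 3760 W × 3.6 h × 30 d = 406,080 Wh = 406.1 kWh
induction cooktop: 3040 W × 2.7 h × 30 d = 246,240 Wh = 246.2 kWh
ceiling fan: 42.18 W × 12 h × 30 d = 15,185 Wh = 15.18 kWh
Total energy = 406.1 + 246.2 + 15.18 = 667.5 kWh
Cost = 667.5 kWh × £0.271 = £180.89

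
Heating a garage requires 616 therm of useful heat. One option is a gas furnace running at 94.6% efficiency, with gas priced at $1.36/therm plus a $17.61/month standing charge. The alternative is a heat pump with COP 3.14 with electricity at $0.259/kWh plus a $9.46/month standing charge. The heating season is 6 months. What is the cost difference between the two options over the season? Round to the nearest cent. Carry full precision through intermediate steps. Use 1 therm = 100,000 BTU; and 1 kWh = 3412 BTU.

$554.68

Heat load = 616 therm × 100,000 = 61,600,000 BTU
Gas: input = 61,600,000 / 0.946 = 65,116,279 BTU = 651.2 therm → 651.2 × $1.36 = $885.58; + 6 × $17.61 standing = $991.24
Heat pump: 61,600,000 BTU / 3412 = 18,050 kWh heat; / 3.14 = 5,750 kWh in → × $0.259 = $1,489.16; + 6 × $9.46 standing = $1,545.92
Difference = |$991.24 − $1,545.92| = $554.68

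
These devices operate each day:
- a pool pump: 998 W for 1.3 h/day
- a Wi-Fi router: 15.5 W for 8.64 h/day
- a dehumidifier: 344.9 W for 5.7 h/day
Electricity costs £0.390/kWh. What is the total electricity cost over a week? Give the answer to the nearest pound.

£9

pool pump: 998 W × 1.3 h × 7 d = 9,082 Wh = 9.082 kWh
Wi-Fi router: 15.5 W × 8.64 h × 7 d = 937 Wh = 0.9374 kWh
dehumidifier: 344.9 W × 5.7 h × 7 d = 13,762 Wh = 13.76 kWh
Total energy = 9.082 + 0.9374 + 13.76 = 23.78 kWh
Cost = 23.78 kWh × £0.390 = £9.27 ≈ £9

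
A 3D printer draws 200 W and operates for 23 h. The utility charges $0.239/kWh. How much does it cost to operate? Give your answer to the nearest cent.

$1.10

Energy = 200 W × 23 h = 4,600 Wh = 4.6 kWh
Cost = 4.6 kWh × $0.239/kWh = $1.10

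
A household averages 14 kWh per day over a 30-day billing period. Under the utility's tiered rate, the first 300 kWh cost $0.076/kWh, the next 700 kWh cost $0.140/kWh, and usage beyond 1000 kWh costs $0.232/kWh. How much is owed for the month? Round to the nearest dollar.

$40

Usage = 14 kWh/day × 30 days = 420 kWh
First 300 kWh × $0.076 = $22.80
Next 120 kWh × $0.140 = $16.80
Remaining tier: 0 kWh (not reached)
Total = $39.60 ≈ $40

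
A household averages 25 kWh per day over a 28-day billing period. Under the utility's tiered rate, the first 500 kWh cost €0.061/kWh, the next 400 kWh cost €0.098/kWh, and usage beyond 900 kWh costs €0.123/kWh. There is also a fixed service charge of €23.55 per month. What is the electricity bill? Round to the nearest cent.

€73.65

Usage = 25 kWh/day × 28 days = 700 kWh
First 500 kWh × €0.061 = €30.50
Next 200 kWh × €0.098 = €19.60
Remaining tier: 0 kWh (not reached)
Energy charge = €50.10; + service €23.55 = €73.65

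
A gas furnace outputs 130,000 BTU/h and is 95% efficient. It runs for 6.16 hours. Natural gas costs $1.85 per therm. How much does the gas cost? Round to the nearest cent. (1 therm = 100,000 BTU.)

$15.59

Heat delivered = 130,000 BTU/h × 6.16 h = 800,800 BTU
Gas input = 800,800 / 0.950 = 842,947 BTU
= 842,947 / 100,000 = 8.429 therm
Cost = 8.429 × $1.85/therm = $15.59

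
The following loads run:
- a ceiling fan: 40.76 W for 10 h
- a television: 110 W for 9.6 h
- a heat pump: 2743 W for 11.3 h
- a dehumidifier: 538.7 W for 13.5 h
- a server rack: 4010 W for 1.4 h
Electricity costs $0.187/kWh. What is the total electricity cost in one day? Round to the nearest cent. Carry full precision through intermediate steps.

$8.48

ceiling fan: 40.76 W × 10 h = 408 Wh = 0.4076 kWh
television: 110 W × 9.6 h = 1,056 Wh = 1.056 kWh
heat pump: 2743 W × 11.3 h = 30,996 Wh = 31 kWh
dehumidifier: 538.7 W × 13.5 h = 7,272 Wh = 7.272 kWh
server rack: 4010 W × 1.4 h = 5,614 Wh = 5.614 kWh
Total energy = 0.4076 + 1.056 + 31 + 7.272 + 5.614 = 45.35 kWh
Cost = 45.35 kWh × $0.187 = $8.48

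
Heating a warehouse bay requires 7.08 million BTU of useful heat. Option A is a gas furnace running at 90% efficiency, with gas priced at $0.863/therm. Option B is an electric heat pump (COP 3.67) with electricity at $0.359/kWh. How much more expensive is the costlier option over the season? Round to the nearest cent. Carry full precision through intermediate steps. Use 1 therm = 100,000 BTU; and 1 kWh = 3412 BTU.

Heat load = 7.08 × 10⁶ BTU = 7,080,000 BTU
Gas: input = 7,080,000 / 0.90 = 7,866,667 BTU = 78.67 therm → 78.67 × $0.863 = $67.89
Heat pump: 7,080,000 BTU / 3412 = 2,075 kWh heat; / 3.67 = 565.4 kWh in → × $0.359 = $202.98
Difference = |$67.89 − $202.98| = $135.09

$135.09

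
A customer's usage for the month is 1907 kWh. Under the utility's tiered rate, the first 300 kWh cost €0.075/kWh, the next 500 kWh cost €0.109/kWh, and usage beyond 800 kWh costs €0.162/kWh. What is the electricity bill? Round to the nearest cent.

First 300 kWh × €0.075 = €22.50
Next 500 kWh × €0.109 = €54.50
Remaining 1107 kWh × €0.162 = €179.33
Total = €256.33

€256.33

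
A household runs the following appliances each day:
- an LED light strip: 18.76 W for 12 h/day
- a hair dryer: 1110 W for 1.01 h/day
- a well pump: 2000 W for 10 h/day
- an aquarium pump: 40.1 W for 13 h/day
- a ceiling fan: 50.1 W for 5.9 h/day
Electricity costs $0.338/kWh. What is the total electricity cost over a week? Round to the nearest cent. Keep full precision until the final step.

LED light strip: 18.76 W × 12 h × 7 d = 1,576 Wh = 1.576 kWh
hair dryer: 1110 W × 1.01 h × 7 d = 7,848 Wh = 7.848 kWh
well pump: 2000 W × 10 h × 7 d = 140,000 Wh = 140 kWh
aquarium pump: 40.1 W × 13 h × 7 d = 3,649 Wh = 3.649 kWh
ceiling fan: 50.1 W × 5.9 h × 7 d = 2,069 Wh = 2.069 kWh
Total energy = 1.576 + 7.848 + 140 + 3.649 + 2.069 = 155.1 kWh
Cost = 155.1 kWh × $0.338 = $52.44

$52.44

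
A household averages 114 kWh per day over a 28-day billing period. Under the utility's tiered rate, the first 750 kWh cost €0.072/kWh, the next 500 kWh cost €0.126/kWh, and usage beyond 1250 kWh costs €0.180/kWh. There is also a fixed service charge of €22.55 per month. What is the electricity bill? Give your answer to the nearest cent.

€489.11

Usage = 114 kWh/day × 28 days = 3192 kWh
First 750 kWh × €0.072 = €54.00
Next 500 kWh × €0.126 = €63.00
Remaining 1942 kWh × €0.180 = €349.56
Energy charge = €466.56; + service €22.55 = €489.11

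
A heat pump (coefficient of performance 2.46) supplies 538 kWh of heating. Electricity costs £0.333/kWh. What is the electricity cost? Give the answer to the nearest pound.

£73

Electrical input = 538 kWh / 2.46 = 218.7 kWh
Cost = 218.7 × £0.333/kWh = £72.83 ≈ £73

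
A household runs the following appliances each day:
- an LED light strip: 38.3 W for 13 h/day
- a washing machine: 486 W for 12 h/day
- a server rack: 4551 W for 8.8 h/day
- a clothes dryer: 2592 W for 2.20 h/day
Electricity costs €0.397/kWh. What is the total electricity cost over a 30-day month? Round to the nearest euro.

LED light strip: 38.3 W × 13 h × 30 d = 14,937 Wh = 14.94 kWh
washing machine: 486 W × 12 h × 30 d = 174,960 Wh = 175 kWh
server rack: 4551 W × 8.8 h × 30 d = 1,201,464 Wh = 1,201 kWh
clothes dryer: 2592 W × 2.20 h × 30 d = 171,072 Wh = 171.1 kWh
Total energy = 14.94 + 175 + 1,201 + 171.1 = 1,562 kWh
Cost = 1,562 kWh × €0.397 = €620.29 ≈ €620

€620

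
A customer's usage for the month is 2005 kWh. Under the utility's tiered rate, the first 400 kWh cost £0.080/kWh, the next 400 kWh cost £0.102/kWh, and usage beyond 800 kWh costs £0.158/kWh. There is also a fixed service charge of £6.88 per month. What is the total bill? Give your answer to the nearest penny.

First 400 kWh × £0.080 = £32.00
Next 400 kWh × £0.102 = £40.80
Remaining 1205 kWh × £0.158 = £190.39
Energy charge = £263.19; + service £6.88 = £270.07

£270.07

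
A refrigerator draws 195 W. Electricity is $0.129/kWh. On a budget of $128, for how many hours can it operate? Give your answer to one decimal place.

5088.5 h

Energy budget = $128 / $0.129 per kWh = 992.2 kWh = 992,248 Wh
Runtime = 992,248 Wh / 195 W = 5,088 h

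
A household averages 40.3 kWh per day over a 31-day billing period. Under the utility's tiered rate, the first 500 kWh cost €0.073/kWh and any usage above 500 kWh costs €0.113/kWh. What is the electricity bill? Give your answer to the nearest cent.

€121.17

Usage = 40.3 kWh/day × 31 days = 1249.3 kWh
First 500 kWh × €0.073 = €36.50
Remaining 749.3 kWh × €0.113 = €84.67
Total = €121.17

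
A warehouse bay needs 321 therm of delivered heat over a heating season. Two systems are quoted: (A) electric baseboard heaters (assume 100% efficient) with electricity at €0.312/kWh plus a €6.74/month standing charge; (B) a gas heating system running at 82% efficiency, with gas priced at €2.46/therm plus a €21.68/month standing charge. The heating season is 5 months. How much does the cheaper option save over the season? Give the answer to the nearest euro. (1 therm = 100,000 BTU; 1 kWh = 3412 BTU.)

€1898

Heat load = 321 therm × 100,000 = 32,100,000 BTU
Gas: input = 32,100,000 / 0.82 = 39,146,341 BTU = 391.5 therm → 391.5 × €2.46 = €963.00; + 5 × €21.68 standing = €1,071.40
Electric: 32,100,000 BTU / 3412 = 9,408 kWh → × €0.312 = €2,935.29; + 5 × €6.74 standing = €2,968.99
Difference = |€1,071.40 − €2,968.99| = €1,897.59 ≈ €1898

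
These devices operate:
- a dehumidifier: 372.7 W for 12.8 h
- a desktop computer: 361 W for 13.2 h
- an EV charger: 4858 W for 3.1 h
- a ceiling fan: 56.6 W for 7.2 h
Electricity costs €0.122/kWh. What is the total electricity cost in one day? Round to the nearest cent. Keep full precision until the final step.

dehumidifier: 372.7 W × 12.8 h = 4,771 Wh = 4.771 kWh
desktop computer: 361 W × 13.2 h = 4,765 Wh = 4.765 kWh
EV charger: 4858 W × 3.1 h = 15,060 Wh = 15.06 kWh
ceiling fan: 56.6 W × 7.2 h = 408 Wh = 0.4075 kWh
Total energy = 4.771 + 4.765 + 15.06 + 0.4075 = 25 kWh
Cost = 25 kWh × €0.122 = €3.05

€3.05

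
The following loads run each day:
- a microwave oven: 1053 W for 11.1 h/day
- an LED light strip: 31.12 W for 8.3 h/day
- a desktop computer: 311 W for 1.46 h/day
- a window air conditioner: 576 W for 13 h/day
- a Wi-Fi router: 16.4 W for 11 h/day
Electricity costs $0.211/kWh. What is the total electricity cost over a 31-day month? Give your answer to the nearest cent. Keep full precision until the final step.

microwave oven: 1053 W × 11.1 h × 31 d = 362,337 Wh = 362.3 kWh
LED light strip: 31.12 W × 8.3 h × 31 d = 8,007 Wh = 8.007 kWh
desktop computer: 311 W × 1.46 h × 31 d = 14,076 Wh = 14.08 kWh
window air conditioner: 576 W × 13 h × 31 d = 232,128 Wh = 232.1 kWh
Wi-Fi router: 16.4 W × 11 h × 31 d = 5,592 Wh = 5.592 kWh
Total energy = 362.3 + 8.007 + 14.08 + 232.1 + 5.592 = 622.1 kWh
Cost = 622.1 kWh × $0.211 = $131.27

$131.27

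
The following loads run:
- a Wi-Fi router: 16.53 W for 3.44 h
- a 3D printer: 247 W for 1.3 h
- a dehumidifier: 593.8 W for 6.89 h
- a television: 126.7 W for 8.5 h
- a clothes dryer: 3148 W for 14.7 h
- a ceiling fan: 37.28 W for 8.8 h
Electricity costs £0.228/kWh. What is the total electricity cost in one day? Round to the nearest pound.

Wi-Fi router: 16.53 W × 3.44 h = 57 Wh = 0.05686 kWh
3D printer: 247 W × 1.3 h = 321 Wh = 0.3211 kWh
dehumidifier: 593.8 W × 6.89 h = 4,091 Wh = 4.091 kWh
television: 126.7 W × 8.5 h = 1,077 Wh = 1.077 kWh
clothes dryer: 3148 W × 14.7 h = 46,276 Wh = 46.28 kWh
ceiling fan: 37.28 W × 8.8 h = 328 Wh = 0.3281 kWh
Total energy = 0.05686 + 0.3211 + 4.091 + 1.077 + 46.28 + 0.3281 = 52.15 kWh
Cost = 52.15 kWh × £0.228 = £11.89 ≈ £12

£12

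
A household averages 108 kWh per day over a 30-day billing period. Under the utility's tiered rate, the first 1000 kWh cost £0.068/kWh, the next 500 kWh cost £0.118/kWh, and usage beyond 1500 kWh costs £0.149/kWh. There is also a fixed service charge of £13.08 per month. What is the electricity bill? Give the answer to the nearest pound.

Usage = 108 kWh/day × 30 days = 3240 kWh
First 1000 kWh × £0.068 = £68.00
Next 500 kWh × £0.118 = £59.00
Remaining 1740 kWh × £0.149 = £259.26
Energy charge = £386.26; + service £13.08 = £399.34 ≈ £399

£399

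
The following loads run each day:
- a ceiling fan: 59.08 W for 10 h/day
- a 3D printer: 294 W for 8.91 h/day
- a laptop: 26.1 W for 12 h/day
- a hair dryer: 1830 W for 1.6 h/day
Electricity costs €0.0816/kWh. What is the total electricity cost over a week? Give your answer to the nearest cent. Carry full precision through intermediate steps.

ceiling fan: 59.08 W × 10 h × 7 d = 4,136 Wh = 4.136 kWh
3D printer: 294 W × 8.91 h × 7 d = 18,337 Wh = 18.34 kWh
laptop: 26.1 W × 12 h × 7 d = 2,192 Wh = 2.192 kWh
hair dryer: 1830 W × 1.6 h × 7 d = 20,496 Wh = 20.5 kWh
Total energy = 4.136 + 18.34 + 2.192 + 20.5 = 45.16 kWh
Cost = 45.16 kWh × €0.0816 = €3.69

€3.69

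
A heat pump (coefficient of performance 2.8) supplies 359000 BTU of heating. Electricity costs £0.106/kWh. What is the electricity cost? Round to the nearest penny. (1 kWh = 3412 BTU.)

Heat delivered = 359,000 BTU / 3412 = 105.2 kWh
Electrical input = 105.2 kWh / 2.8 = 37.58 kWh
Cost = 37.58 × £0.106/kWh = £3.98

£3.98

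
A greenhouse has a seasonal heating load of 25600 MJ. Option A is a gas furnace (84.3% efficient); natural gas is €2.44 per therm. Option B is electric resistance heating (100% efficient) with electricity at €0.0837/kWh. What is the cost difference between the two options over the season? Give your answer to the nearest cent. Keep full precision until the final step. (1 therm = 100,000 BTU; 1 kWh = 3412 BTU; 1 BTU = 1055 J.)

€107.09

Heat load = 25600 MJ = 25,600,000,000 J / 1055 = 24,265,403 BTU
Gas: input = 24,265,403 / 0.843 = 28,784,582 BTU = 287.8 therm → 287.8 × €2.44 = €702.34
Electric: 24,265,403 BTU / 3412 = 7,112 kWh → × €0.0837 = €595.26
Difference = |€702.34 − €595.26| = €107.09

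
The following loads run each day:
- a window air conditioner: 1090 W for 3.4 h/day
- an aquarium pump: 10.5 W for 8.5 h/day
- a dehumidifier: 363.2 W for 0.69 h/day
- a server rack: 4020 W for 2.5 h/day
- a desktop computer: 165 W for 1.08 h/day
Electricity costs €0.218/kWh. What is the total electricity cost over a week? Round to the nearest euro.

€22

window air conditioner: 1090 W × 3.4 h × 7 d = 25,942 Wh = 25.94 kWh
aquarium pump: 10.5 W × 8.5 h × 7 d = 625 Wh = 0.6248 kWh
dehumidifier: 363.2 W × 0.69 h × 7 d = 1,754 Wh = 1.754 kWh
server rack: 4020 W × 2.5 h × 7 d = 70,350 Wh = 70.35 kWh
desktop computer: 165 W × 1.08 h × 7 d = 1,247 Wh = 1.247 kWh
Total energy = 25.94 + 0.6248 + 1.754 + 70.35 + 1.247 = 99.92 kWh
Cost = 99.92 kWh × €0.218 = €21.78 ≈ €22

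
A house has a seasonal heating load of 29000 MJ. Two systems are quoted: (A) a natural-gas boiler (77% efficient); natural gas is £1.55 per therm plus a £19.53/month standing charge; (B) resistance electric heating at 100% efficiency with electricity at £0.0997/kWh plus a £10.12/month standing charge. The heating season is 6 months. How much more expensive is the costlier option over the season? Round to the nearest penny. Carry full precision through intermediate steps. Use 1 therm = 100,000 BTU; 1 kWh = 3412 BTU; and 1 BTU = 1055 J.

£193.42

Heat load = 29000 MJ = 29,000,000,000 J / 1055 = 27,488,152 BTU
Gas: input = 27,488,152 / 0.77 = 35,698,898 BTU = 357 therm → 357 × £1.55 = £553.33; + 6 × £19.53 standing = £670.51
Electric: 27,488,152 BTU / 3412 = 8,056 kWh → × £0.0997 = £803.21; + 6 × £10.12 standing = £863.93
Difference = |£670.51 − £863.93| = £193.42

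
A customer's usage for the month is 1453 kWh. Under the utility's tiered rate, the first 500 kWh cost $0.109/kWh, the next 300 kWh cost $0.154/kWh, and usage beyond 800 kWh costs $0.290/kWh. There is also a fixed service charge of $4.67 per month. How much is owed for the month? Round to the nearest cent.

$294.74

First 500 kWh × $0.109 = $54.50
Next 300 kWh × $0.154 = $46.20
Remaining 653 kWh × $0.290 = $189.37
Energy charge = $290.07; + service $4.67 = $294.74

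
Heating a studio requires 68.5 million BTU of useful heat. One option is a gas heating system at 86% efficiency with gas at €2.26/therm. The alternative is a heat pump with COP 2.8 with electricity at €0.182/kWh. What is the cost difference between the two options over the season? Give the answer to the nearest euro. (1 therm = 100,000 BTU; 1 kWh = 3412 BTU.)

€495

Heat load = 68.5 × 10⁶ BTU = 68,500,000 BTU
Gas: input = 68,500,000 / 0.86 = 79,651,163 BTU = 796.5 therm → 796.5 × €2.26 = €1,800.12
Heat pump: 68,500,000 BTU / 3412 = 20,080 kWh heat; / 2.8 = 7,170 kWh in → × €0.182 = €1,304.95
Difference = |€1,800.12 − €1,304.95| = €495.16 ≈ €495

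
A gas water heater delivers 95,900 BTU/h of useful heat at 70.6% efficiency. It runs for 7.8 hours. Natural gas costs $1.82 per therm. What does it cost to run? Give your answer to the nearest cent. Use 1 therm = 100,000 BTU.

Heat delivered = 95,900 BTU/h × 7.8 h = 748,020 BTU
Gas input = 748,020 / 0.706 = 1,059,518 BTU
= 1,059,518 / 100,000 = 10.6 therm
Cost = 10.6 × $1.82/therm = $19.28

$19.28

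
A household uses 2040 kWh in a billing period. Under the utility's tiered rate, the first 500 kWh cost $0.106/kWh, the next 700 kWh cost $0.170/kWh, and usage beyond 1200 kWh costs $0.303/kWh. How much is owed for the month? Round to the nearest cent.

$426.52

First 500 kWh × $0.106 = $53.00
Next 700 kWh × $0.170 = $119.00
Remaining 840 kWh × $0.303 = $254.52
Total = $426.52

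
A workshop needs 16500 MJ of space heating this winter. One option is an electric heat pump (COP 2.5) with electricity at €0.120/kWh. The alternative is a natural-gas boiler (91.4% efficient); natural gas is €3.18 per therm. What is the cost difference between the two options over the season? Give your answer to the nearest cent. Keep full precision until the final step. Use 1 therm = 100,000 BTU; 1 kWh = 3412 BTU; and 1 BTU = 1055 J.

€324.12

Heat load = 16500 MJ = 16,500,000,000 J / 1055 = 15,639,810 BTU
Gas: input = 15,639,810 / 0.914 = 17,111,390 BTU = 171.1 therm → 171.1 × €3.18 = €544.14
Heat pump: 15,639,810 BTU / 3412 = 4,584 kWh heat; / 2.5 = 1,834 kWh in → × €0.120 = €220.02
Difference = |€544.14 − €220.02| = €324.12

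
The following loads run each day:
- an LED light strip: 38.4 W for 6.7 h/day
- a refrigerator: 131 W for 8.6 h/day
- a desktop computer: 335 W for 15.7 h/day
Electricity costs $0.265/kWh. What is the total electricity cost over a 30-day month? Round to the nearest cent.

$52.81

LED light strip: 38.4 W × 6.7 h × 30 d = 7,718 Wh = 7.718 kWh
refrigerator: 131 W × 8.6 h × 30 d = 33,798 Wh = 33.8 kWh
desktop computer: 335 W × 15.7 h × 30 d = 157,785 Wh = 157.8 kWh
Total energy = 7.718 + 33.8 + 157.8 = 199.3 kWh
Cost = 199.3 kWh × $0.265 = $52.81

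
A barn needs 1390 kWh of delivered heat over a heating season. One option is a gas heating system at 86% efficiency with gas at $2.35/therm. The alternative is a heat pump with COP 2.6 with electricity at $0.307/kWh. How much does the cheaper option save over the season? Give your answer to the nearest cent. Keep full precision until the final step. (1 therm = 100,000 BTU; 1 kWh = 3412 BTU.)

Heat load = 1390 kWh × 3412 = 4,742,680 BTU
Gas: input = 4,742,680 / 0.86 = 5,514,744 BTU = 55.15 therm → 55.15 × $2.35 = $129.60
Heat pump: 4,742,680 BTU / 3412 = 1,390 kWh heat; / 2.6 = 534.6 kWh in → × $0.307 = $164.13
Difference = |$129.60 − $164.13| = $34.53

$34.53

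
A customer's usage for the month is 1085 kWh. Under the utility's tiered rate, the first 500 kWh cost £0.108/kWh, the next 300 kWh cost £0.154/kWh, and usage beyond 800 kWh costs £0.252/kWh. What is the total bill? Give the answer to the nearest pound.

£172

First 500 kWh × £0.108 = £54.00
Next 300 kWh × £0.154 = £46.20
Remaining 285 kWh × £0.252 = £71.82
Total = £172.02 ≈ £172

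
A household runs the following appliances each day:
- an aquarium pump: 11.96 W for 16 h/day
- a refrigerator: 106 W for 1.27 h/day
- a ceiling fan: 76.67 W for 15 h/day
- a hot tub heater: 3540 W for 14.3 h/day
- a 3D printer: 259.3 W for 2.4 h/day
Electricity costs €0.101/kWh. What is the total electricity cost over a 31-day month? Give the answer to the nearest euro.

aquarium pump: 11.96 W × 16 h × 31 d = 5,932 Wh = 5.932 kWh
refrigerator: 106 W × 1.27 h × 31 d = 4,173 Wh = 4.173 kWh
ceiling fan: 76.67 W × 15 h × 31 d = 35,652 Wh = 35.65 kWh
hot tub heater: 3540 W × 14.3 h × 31 d = 1,569,282 Wh = 1,569 kWh
3D printer: 259.3 W × 2.4 h × 31 d = 19,292 Wh = 19.29 kWh
Total energy = 5.932 + 4.173 + 35.65 + 1,569 + 19.29 = 1,634 kWh
Cost = 1,634 kWh × €0.101 = €165.07 ≈ €165

€165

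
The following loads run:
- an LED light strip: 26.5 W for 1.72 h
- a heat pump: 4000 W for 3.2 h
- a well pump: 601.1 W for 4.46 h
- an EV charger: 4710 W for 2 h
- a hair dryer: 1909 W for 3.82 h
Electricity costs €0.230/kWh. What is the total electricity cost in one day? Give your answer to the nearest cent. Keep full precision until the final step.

€7.41

LED light strip: 26.5 W × 1.72 h = 46 Wh = 0.04558 kWh
heat pump: 4000 W × 3.2 h = 12,800 Wh = 12.8 kWh
well pump: 601.1 W × 4.46 h = 2,681 Wh = 2.681 kWh
EV charger: 4710 W × 2 h = 9,420 Wh = 9.42 kWh
hair dryer: 1909 W × 3.82 h = 7,292 Wh = 7.292 kWh
Total energy = 0.04558 + 12.8 + 2.681 + 9.42 + 7.292 = 32.24 kWh
Cost = 32.24 kWh × €0.230 = €7.41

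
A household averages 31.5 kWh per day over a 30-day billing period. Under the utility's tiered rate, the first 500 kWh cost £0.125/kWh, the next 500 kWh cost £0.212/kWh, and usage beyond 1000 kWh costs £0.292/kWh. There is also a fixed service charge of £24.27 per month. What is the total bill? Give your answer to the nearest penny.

Usage = 31.5 kWh/day × 30 days = 945 kWh
First 500 kWh × £0.125 = £62.50
Next 445 kWh × £0.212 = £94.34
Remaining tier: 0 kWh (not reached)
Energy charge = £156.84; + service £24.27 = £181.11

£181.11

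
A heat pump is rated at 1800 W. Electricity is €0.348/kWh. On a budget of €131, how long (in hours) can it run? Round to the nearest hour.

Energy budget = €131 / €0.348 per kWh = 376.4 kWh = 376,437 Wh
Runtime = 376,437 Wh / 1800 W = 209.1 h

209 h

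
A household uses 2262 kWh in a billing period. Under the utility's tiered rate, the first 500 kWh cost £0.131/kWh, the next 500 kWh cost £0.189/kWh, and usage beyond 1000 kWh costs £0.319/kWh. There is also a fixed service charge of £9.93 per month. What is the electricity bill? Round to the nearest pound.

First 500 kWh × £0.131 = £65.50
Next 500 kWh × £0.189 = £94.50
Remaining 1262 kWh × £0.319 = £402.58
Energy charge = £562.58; + service £9.93 = £572.51 ≈ £573

£573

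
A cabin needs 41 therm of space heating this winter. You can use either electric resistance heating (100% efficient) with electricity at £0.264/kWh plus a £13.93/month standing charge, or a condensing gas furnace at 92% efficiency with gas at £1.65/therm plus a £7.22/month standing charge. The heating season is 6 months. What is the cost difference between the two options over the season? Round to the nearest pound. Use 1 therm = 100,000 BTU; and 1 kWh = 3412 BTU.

£284

Heat load = 41 therm × 100,000 = 4,100,000 BTU
Gas: input = 4,100,000 / 0.92 = 4,456,522 BTU = 44.57 therm → 44.57 × £1.65 = £73.53; + 6 × £7.22 standing = £116.85
Electric: 4,100,000 BTU / 3412 = 1,202 kWh → × £0.264 = £317.23; + 6 × £13.93 standing = £400.81
Difference = |£116.85 − £400.81| = £283.96 ≈ £284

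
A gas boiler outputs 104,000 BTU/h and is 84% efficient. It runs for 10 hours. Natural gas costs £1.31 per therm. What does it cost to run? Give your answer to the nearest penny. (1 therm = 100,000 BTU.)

Heat delivered = 104,000 BTU/h × 10 h = 1,040,000 BTU
Gas input = 1,040,000 / 0.84 = 1,238,095 BTU
= 1,238,095 / 100,000 = 12.38 therm
Cost = 12.38 × £1.31/therm = £16.22

£16.22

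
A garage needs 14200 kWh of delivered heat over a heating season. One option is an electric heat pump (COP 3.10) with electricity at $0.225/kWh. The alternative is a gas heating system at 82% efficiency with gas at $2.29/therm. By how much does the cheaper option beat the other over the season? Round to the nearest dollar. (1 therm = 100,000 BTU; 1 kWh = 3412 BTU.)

Heat load = 14200 kWh × 3412 = 48,450,400 BTU
Gas: input = 48,450,400 / 0.82 = 59,085,854 BTU = 590.9 therm → 590.9 × $2.29 = $1,353.07
Heat pump: 48,450,400 BTU / 3412 = 14,200 kWh heat; / 3.10 = 4,581 kWh in → × $0.225 = $1,030.65
Difference = |$1,353.07 − $1,030.65| = $322.42 ≈ $322

$322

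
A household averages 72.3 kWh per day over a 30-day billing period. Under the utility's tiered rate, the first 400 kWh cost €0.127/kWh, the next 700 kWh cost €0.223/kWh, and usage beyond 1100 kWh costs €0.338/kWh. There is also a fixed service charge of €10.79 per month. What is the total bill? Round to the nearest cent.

Usage = 72.3 kWh/day × 30 days = 2169 kWh
First 400 kWh × €0.127 = €50.80
Next 700 kWh × €0.223 = €156.10
Remaining 1069 kWh × €0.338 = €361.32
Energy charge = €568.22; + service €10.79 = €579.01

€579.01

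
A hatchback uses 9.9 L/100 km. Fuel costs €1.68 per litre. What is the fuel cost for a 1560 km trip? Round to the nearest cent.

€259.46

Fuel = 9.9 L/100 km × 1560 km / 100 = 154.4 L
Cost = 154.4 L × €1.68/L = €259.46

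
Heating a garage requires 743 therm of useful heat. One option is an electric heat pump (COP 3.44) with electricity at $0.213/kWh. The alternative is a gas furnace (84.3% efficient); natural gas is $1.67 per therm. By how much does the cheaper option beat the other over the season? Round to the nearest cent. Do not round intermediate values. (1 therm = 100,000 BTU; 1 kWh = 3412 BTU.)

$123.55

Heat load = 743 therm × 100,000 = 74,300,000 BTU
Gas: input = 74,300,000 / 0.843 = 88,137,604 BTU = 881.4 therm → 881.4 × $1.67 = $1,471.90
Heat pump: 74,300,000 BTU / 3412 = 21,780 kWh heat; / 3.44 = 6,330 kWh in → × $0.213 = $1,348.34
Difference = |$1,471.90 − $1,348.34| = $123.55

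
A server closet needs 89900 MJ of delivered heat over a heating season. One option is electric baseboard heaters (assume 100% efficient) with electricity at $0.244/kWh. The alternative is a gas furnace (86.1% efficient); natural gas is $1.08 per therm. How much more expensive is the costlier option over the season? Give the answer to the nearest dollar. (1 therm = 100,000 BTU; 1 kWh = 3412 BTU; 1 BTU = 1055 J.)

$5025

Heat load = 89900 MJ = 89,900,000,000 J / 1055 = 85,213,270 BTU
Gas: input = 85,213,270 / 0.861 = 98,970,116 BTU = 989.7 therm → 989.7 × $1.08 = $1,068.88
Electric: 85,213,270 BTU / 3412 = 24,970 kWh → × $0.244 = $6,093.80
Difference = |$1,068.88 − $6,093.80| = $5,024.92 ≈ $5025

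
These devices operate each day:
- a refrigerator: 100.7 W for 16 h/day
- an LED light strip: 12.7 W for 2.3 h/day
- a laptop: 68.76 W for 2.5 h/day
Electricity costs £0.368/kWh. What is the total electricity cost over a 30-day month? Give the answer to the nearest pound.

refrigerator: 100.7 W × 16 h × 30 d = 48,336 Wh = 48.34 kWh
LED light strip: 12.7 W × 2.3 h × 30 d = 876 Wh = 0.8763 kWh
laptop: 68.76 W × 2.5 h × 30 d = 5,157 Wh = 5.157 kWh
Total energy = 48.34 + 0.8763 + 5.157 = 54.37 kWh
Cost = 54.37 kWh × £0.368 = £20.01 ≈ £20

£20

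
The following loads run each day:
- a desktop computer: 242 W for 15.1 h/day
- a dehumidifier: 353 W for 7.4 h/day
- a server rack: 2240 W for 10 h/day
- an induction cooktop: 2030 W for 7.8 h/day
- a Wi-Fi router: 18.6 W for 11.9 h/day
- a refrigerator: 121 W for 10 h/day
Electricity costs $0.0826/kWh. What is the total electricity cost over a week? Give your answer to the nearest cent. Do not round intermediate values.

desktop computer: 242 W × 15.1 h × 7 d = 25,579 Wh = 25.58 kWh
dehumidifier: 353 W × 7.4 h × 7 d = 18,285 Wh = 18.29 kWh
server rack: 2240 W × 10 h × 7 d = 156,800 Wh = 156.8 kWh
induction cooktop: 2030 W × 7.8 h × 7 d = 110,838 Wh = 110.8 kWh
Wi-Fi router: 18.6 W × 11.9 h × 7 d = 1,549 Wh = 1.549 kWh
refrigerator: 121 W × 10 h × 7 d = 8,470 Wh = 8.47 kWh
Total energy = 25.58 + 18.29 + 156.8 + 110.8 + 1.549 + 8.47 = 321.5 kWh
Cost = 321.5 kWh × $0.0826 = $26.56

$26.56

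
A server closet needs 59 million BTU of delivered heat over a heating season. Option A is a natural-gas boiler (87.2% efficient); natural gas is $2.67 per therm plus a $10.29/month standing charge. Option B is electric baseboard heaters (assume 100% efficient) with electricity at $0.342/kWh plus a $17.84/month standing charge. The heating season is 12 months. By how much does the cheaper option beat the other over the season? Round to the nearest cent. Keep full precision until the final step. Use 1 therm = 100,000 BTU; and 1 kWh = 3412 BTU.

$4197.90

Heat load = 59 × 10⁶ BTU = 59,000,000 BTU
Gas: input = 59,000,000 / 0.872 = 67,660,550 BTU = 676.6 therm → 676.6 × $2.67 = $1,806.54; + 12 × $10.29 standing = $1,930.02
Electric: 59,000,000 BTU / 3412 = 17,290 kWh → × $0.342 = $5,913.83; + 12 × $17.84 standing = $6,127.91
Difference = |$1,930.02 − $6,127.91| = $4,197.90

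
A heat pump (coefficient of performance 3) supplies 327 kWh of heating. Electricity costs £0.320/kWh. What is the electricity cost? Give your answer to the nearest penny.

£34.88

Electrical input = 327 kWh / 3 = 109 kWh
Cost = 109 × £0.320/kWh = £34.88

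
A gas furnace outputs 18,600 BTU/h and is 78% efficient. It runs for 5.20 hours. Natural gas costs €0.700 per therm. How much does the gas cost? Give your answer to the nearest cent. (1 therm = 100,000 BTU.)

€0.87

Heat delivered = 18,600 BTU/h × 5.20 h = 96,720 BTU
Gas input = 96,720 / 0.78 = 124,000 BTU
= 124,000 / 100,000 = 1.24 therm
Cost = 1.24 × €0.700/therm = €0.87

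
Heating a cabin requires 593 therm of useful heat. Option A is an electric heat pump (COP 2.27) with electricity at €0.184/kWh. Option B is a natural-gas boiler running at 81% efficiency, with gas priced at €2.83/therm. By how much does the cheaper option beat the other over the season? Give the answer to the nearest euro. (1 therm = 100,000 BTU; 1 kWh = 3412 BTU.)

€663

Heat load = 593 therm × 100,000 = 59,300,000 BTU
Gas: input = 59,300,000 / 0.81 = 73,209,877 BTU = 732.1 therm → 732.1 × €2.83 = €2,071.84
Heat pump: 59,300,000 BTU / 3412 = 17,380 kWh heat; / 2.27 = 7,656 kWh in → × €0.184 = €1,408.76
Difference = |€2,071.84 − €1,408.76| = €663.08 ≈ €663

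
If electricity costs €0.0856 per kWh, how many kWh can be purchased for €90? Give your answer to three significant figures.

€90 / €0.0856 per kWh = 1,051 kWh

1050 kWh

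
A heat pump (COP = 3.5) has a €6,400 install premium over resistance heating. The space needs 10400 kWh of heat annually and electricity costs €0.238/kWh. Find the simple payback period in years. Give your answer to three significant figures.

3.62 years

Resistance: 10400 kWh × €0.238 = €2,475.20/yr
Heat pump: 10400 / 3.5 = 2971 kWh in → × €0.238 = €707.20/yr
Annual savings = €1,768.00
Payback = €6,400 / €1,768.00 = 3.62 years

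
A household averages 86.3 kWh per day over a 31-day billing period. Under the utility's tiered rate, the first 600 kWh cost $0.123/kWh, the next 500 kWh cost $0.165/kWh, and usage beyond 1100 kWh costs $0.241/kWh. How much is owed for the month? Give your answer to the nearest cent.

$535.95

Usage = 86.3 kWh/day × 31 days = 2675.3 kWh
First 600 kWh × $0.123 = $73.80
Next 500 kWh × $0.165 = $82.50
Remaining 1575.3 kWh × $0.241 = $379.65
Total = $535.95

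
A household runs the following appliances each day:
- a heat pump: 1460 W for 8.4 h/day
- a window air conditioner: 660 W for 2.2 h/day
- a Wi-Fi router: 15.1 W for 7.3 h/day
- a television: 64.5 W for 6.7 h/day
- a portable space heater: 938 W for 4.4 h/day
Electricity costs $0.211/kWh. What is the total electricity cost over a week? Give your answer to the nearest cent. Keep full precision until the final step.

heat pump: 1460 W × 8.4 h × 7 d = 85,848 Wh = 85.85 kWh
window air conditioner: 660 W × 2.2 h × 7 d = 10,164 Wh = 10.16 kWh
Wi-Fi router: 15.1 W × 7.3 h × 7 d = 772 Wh = 0.7716 kWh
television: 64.5 W × 6.7 h × 7 d = 3,025 Wh = 3.025 kWh
portable space heater: 938 W × 4.4 h × 7 d = 28,890 Wh = 28.89 kWh
Total energy = 85.85 + 10.16 + 0.7716 + 3.025 + 28.89 = 128.7 kWh
Cost = 128.7 kWh × $0.211 = $27.16

$27.16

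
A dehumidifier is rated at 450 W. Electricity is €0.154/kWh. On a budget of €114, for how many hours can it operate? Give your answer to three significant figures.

1650 h

Energy budget = €114 / €0.154 per kWh = 740.3 kWh = 740,260 Wh
Runtime = 740,260 Wh / 450 W = 1,645 h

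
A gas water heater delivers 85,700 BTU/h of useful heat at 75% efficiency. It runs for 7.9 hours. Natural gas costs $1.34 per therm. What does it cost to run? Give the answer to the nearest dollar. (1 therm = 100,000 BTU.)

$12

Heat delivered = 85,700 BTU/h × 7.9 h = 677,030 BTU
Gas input = 677,030 / 0.75 = 902,707 BTU
= 902,707 / 100,000 = 9.027 therm
Cost = 9.027 × $1.34/therm = $12.10 ≈ $12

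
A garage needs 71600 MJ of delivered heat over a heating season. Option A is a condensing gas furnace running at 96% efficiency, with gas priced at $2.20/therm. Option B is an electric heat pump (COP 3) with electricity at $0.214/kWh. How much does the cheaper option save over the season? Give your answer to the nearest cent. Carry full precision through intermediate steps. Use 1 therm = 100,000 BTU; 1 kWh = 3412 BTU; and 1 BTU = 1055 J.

$136.42

Heat load = 71600 MJ = 71,600,000,000 J / 1055 = 67,867,299 BTU
Gas: input = 67,867,299 / 0.960 = 70,695,103 BTU = 707 therm → 707 × $2.20 = $1,555.29
Heat pump: 67,867,299 BTU / 3412 = 19,890 kWh heat; / 3 = 6,630 kWh in → × $0.214 = $1,418.87
Difference = |$1,555.29 − $1,418.87| = $136.42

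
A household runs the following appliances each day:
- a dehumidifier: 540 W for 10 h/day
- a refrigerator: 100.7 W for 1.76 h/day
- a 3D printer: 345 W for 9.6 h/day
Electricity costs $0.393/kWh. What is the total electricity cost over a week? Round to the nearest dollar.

dehumidifier: 540 W × 10 h × 7 d = 37,800 Wh = 37.8 kWh
refrigerator: 100.7 W × 1.76 h × 7 d = 1,241 Wh = 1.241 kWh
3D printer: 345 W × 9.6 h × 7 d = 23,184 Wh = 23.18 kWh
Total energy = 37.8 + 1.241 + 23.18 = 62.22 kWh
Cost = 62.22 kWh × $0.393 = $24.45 ≈ $24

$24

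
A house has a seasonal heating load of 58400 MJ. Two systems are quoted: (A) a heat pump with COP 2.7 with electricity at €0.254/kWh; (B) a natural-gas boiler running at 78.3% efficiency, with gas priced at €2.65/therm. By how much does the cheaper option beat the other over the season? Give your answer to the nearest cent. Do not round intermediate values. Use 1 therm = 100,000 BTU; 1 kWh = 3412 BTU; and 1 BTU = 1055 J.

€347.23

Heat load = 58400 MJ = 58,400,000,000 J / 1055 = 55,355,450 BTU
Gas: input = 55,355,450 / 0.783 = 70,696,616 BTU = 707 therm → 707 × €2.65 = €1,873.46
Heat pump: 55,355,450 BTU / 3412 = 16,220 kWh heat; / 2.7 = 6,009 kWh in → × €0.254 = €1,526.23
Difference = |€1,873.46 − €1,526.23| = €347.23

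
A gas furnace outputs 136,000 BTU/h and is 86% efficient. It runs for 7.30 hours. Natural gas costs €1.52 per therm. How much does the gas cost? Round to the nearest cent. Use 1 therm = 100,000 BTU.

€17.55

Heat delivered = 136,000 BTU/h × 7.30 h = 992,800 BTU
Gas input = 992,800 / 0.86 = 1,154,419 BTU
= 1,154,419 / 100,000 = 11.54 therm
Cost = 11.54 × €1.52/therm = €17.55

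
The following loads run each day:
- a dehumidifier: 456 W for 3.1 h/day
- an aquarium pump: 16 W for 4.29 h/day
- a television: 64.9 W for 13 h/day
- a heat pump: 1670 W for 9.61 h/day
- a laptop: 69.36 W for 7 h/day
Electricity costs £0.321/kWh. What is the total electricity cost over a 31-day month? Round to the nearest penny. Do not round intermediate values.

dehumidifier: 456 W × 3.1 h × 31 d = 43,822 Wh = 43.82 kWh
aquarium pump: 16 W × 4.29 h × 31 d = 2,128 Wh = 2.128 kWh
television: 64.9 W × 13 h × 31 d = 26,155 Wh = 26.15 kWh
heat pump: 1670 W × 9.61 h × 31 d = 497,510 Wh = 497.5 kWh
laptop: 69.36 W × 7 h × 31 d = 15,051 Wh = 15.05 kWh
Total energy = 43.82 + 2.128 + 26.15 + 497.5 + 15.05 = 584.7 kWh
Cost = 584.7 kWh × £0.321 = £187.68

£187.68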